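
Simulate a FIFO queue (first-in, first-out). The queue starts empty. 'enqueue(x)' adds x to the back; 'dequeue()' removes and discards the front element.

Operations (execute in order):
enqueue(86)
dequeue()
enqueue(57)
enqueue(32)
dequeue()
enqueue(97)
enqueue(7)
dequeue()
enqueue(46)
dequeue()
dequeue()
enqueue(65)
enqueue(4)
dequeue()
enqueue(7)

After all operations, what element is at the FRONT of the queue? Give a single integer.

enqueue(86): queue = [86]
dequeue(): queue = []
enqueue(57): queue = [57]
enqueue(32): queue = [57, 32]
dequeue(): queue = [32]
enqueue(97): queue = [32, 97]
enqueue(7): queue = [32, 97, 7]
dequeue(): queue = [97, 7]
enqueue(46): queue = [97, 7, 46]
dequeue(): queue = [7, 46]
dequeue(): queue = [46]
enqueue(65): queue = [46, 65]
enqueue(4): queue = [46, 65, 4]
dequeue(): queue = [65, 4]
enqueue(7): queue = [65, 4, 7]

Answer: 65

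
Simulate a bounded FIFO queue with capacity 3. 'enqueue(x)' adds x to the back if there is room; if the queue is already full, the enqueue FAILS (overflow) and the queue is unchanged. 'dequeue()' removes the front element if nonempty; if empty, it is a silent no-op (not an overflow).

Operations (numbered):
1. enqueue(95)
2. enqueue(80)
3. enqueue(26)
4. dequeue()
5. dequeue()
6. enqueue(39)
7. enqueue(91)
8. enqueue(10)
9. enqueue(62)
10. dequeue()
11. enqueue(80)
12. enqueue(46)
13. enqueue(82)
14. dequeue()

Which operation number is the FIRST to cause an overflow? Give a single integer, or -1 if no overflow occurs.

1. enqueue(95): size=1
2. enqueue(80): size=2
3. enqueue(26): size=3
4. dequeue(): size=2
5. dequeue(): size=1
6. enqueue(39): size=2
7. enqueue(91): size=3
8. enqueue(10): size=3=cap → OVERFLOW (fail)
9. enqueue(62): size=3=cap → OVERFLOW (fail)
10. dequeue(): size=2
11. enqueue(80): size=3
12. enqueue(46): size=3=cap → OVERFLOW (fail)
13. enqueue(82): size=3=cap → OVERFLOW (fail)
14. dequeue(): size=2

Answer: 8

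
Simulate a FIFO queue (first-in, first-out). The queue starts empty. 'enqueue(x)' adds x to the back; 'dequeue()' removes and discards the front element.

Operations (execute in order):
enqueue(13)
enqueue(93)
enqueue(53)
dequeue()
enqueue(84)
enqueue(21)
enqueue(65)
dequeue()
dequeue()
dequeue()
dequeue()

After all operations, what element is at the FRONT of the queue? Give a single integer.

Answer: 65

Derivation:
enqueue(13): queue = [13]
enqueue(93): queue = [13, 93]
enqueue(53): queue = [13, 93, 53]
dequeue(): queue = [93, 53]
enqueue(84): queue = [93, 53, 84]
enqueue(21): queue = [93, 53, 84, 21]
enqueue(65): queue = [93, 53, 84, 21, 65]
dequeue(): queue = [53, 84, 21, 65]
dequeue(): queue = [84, 21, 65]
dequeue(): queue = [21, 65]
dequeue(): queue = [65]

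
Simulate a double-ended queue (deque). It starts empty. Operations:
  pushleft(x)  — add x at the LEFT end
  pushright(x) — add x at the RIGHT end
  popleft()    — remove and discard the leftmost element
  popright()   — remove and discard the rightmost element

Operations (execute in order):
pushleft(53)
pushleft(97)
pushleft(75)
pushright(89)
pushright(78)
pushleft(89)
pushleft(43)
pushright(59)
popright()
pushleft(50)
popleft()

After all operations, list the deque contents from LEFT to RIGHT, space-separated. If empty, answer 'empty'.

Answer: 43 89 75 97 53 89 78

Derivation:
pushleft(53): [53]
pushleft(97): [97, 53]
pushleft(75): [75, 97, 53]
pushright(89): [75, 97, 53, 89]
pushright(78): [75, 97, 53, 89, 78]
pushleft(89): [89, 75, 97, 53, 89, 78]
pushleft(43): [43, 89, 75, 97, 53, 89, 78]
pushright(59): [43, 89, 75, 97, 53, 89, 78, 59]
popright(): [43, 89, 75, 97, 53, 89, 78]
pushleft(50): [50, 43, 89, 75, 97, 53, 89, 78]
popleft(): [43, 89, 75, 97, 53, 89, 78]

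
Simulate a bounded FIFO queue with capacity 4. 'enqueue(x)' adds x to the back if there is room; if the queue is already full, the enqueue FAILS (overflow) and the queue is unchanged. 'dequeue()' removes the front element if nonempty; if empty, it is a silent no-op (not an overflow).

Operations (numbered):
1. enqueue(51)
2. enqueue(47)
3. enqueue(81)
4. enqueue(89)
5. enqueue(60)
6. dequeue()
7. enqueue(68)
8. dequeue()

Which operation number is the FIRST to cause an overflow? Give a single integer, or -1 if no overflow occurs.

Answer: 5

Derivation:
1. enqueue(51): size=1
2. enqueue(47): size=2
3. enqueue(81): size=3
4. enqueue(89): size=4
5. enqueue(60): size=4=cap → OVERFLOW (fail)
6. dequeue(): size=3
7. enqueue(68): size=4
8. dequeue(): size=3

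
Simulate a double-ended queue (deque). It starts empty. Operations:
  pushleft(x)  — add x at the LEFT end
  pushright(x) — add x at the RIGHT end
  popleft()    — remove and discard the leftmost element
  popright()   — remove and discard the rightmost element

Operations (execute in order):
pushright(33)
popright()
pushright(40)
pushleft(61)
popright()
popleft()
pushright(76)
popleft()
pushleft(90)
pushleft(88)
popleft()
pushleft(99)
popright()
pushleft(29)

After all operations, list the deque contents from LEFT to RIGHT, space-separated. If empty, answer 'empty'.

Answer: 29 99

Derivation:
pushright(33): [33]
popright(): []
pushright(40): [40]
pushleft(61): [61, 40]
popright(): [61]
popleft(): []
pushright(76): [76]
popleft(): []
pushleft(90): [90]
pushleft(88): [88, 90]
popleft(): [90]
pushleft(99): [99, 90]
popright(): [99]
pushleft(29): [29, 99]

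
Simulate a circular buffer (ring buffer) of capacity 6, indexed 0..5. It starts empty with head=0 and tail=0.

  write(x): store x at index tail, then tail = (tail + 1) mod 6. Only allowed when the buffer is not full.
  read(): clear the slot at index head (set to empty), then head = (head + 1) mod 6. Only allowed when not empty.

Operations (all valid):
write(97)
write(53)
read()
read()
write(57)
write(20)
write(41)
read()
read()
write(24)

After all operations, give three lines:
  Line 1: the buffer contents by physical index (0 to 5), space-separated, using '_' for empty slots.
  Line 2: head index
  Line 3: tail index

write(97): buf=[97 _ _ _ _ _], head=0, tail=1, size=1
write(53): buf=[97 53 _ _ _ _], head=0, tail=2, size=2
read(): buf=[_ 53 _ _ _ _], head=1, tail=2, size=1
read(): buf=[_ _ _ _ _ _], head=2, tail=2, size=0
write(57): buf=[_ _ 57 _ _ _], head=2, tail=3, size=1
write(20): buf=[_ _ 57 20 _ _], head=2, tail=4, size=2
write(41): buf=[_ _ 57 20 41 _], head=2, tail=5, size=3
read(): buf=[_ _ _ 20 41 _], head=3, tail=5, size=2
read(): buf=[_ _ _ _ 41 _], head=4, tail=5, size=1
write(24): buf=[_ _ _ _ 41 24], head=4, tail=0, size=2

Answer: _ _ _ _ 41 24
4
0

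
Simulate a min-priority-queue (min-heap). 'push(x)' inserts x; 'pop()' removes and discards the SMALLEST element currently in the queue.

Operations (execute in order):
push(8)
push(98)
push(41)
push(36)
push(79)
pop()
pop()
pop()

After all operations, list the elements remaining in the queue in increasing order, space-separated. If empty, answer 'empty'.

Answer: 79 98

Derivation:
push(8): heap contents = [8]
push(98): heap contents = [8, 98]
push(41): heap contents = [8, 41, 98]
push(36): heap contents = [8, 36, 41, 98]
push(79): heap contents = [8, 36, 41, 79, 98]
pop() → 8: heap contents = [36, 41, 79, 98]
pop() → 36: heap contents = [41, 79, 98]
pop() → 41: heap contents = [79, 98]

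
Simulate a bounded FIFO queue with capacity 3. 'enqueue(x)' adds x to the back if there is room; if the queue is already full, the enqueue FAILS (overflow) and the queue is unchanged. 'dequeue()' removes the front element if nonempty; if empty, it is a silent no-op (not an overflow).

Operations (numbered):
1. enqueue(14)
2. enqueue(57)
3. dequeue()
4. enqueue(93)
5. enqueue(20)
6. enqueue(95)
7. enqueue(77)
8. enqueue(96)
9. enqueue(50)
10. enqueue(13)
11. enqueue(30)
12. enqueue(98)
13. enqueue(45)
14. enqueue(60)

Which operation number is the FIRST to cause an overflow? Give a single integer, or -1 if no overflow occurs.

Answer: 6

Derivation:
1. enqueue(14): size=1
2. enqueue(57): size=2
3. dequeue(): size=1
4. enqueue(93): size=2
5. enqueue(20): size=3
6. enqueue(95): size=3=cap → OVERFLOW (fail)
7. enqueue(77): size=3=cap → OVERFLOW (fail)
8. enqueue(96): size=3=cap → OVERFLOW (fail)
9. enqueue(50): size=3=cap → OVERFLOW (fail)
10. enqueue(13): size=3=cap → OVERFLOW (fail)
11. enqueue(30): size=3=cap → OVERFLOW (fail)
12. enqueue(98): size=3=cap → OVERFLOW (fail)
13. enqueue(45): size=3=cap → OVERFLOW (fail)
14. enqueue(60): size=3=cap → OVERFLOW (fail)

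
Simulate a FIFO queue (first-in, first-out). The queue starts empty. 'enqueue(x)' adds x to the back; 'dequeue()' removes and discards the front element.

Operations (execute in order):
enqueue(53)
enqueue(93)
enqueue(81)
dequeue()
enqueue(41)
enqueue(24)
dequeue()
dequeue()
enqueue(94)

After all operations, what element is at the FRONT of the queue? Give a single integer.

Answer: 41

Derivation:
enqueue(53): queue = [53]
enqueue(93): queue = [53, 93]
enqueue(81): queue = [53, 93, 81]
dequeue(): queue = [93, 81]
enqueue(41): queue = [93, 81, 41]
enqueue(24): queue = [93, 81, 41, 24]
dequeue(): queue = [81, 41, 24]
dequeue(): queue = [41, 24]
enqueue(94): queue = [41, 24, 94]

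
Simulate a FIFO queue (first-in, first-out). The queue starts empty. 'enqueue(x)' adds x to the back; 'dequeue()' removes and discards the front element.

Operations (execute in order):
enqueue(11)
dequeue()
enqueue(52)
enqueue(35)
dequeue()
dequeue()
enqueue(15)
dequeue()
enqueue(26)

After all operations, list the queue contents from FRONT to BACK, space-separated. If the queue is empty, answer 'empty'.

Answer: 26

Derivation:
enqueue(11): [11]
dequeue(): []
enqueue(52): [52]
enqueue(35): [52, 35]
dequeue(): [35]
dequeue(): []
enqueue(15): [15]
dequeue(): []
enqueue(26): [26]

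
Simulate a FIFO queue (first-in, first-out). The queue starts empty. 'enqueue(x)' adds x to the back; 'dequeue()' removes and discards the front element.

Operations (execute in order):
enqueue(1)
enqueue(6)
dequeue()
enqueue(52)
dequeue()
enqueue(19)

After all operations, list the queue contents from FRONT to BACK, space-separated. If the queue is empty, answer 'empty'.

enqueue(1): [1]
enqueue(6): [1, 6]
dequeue(): [6]
enqueue(52): [6, 52]
dequeue(): [52]
enqueue(19): [52, 19]

Answer: 52 19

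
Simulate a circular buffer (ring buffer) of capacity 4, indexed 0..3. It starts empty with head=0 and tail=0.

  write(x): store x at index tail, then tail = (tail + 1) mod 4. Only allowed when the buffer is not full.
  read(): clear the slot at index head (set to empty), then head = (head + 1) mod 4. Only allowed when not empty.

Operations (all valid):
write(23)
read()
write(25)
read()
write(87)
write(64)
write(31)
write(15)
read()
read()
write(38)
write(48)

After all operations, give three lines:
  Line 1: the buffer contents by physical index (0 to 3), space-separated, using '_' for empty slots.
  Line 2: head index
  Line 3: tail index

Answer: 31 15 38 48
0
0

Derivation:
write(23): buf=[23 _ _ _], head=0, tail=1, size=1
read(): buf=[_ _ _ _], head=1, tail=1, size=0
write(25): buf=[_ 25 _ _], head=1, tail=2, size=1
read(): buf=[_ _ _ _], head=2, tail=2, size=0
write(87): buf=[_ _ 87 _], head=2, tail=3, size=1
write(64): buf=[_ _ 87 64], head=2, tail=0, size=2
write(31): buf=[31 _ 87 64], head=2, tail=1, size=3
write(15): buf=[31 15 87 64], head=2, tail=2, size=4
read(): buf=[31 15 _ 64], head=3, tail=2, size=3
read(): buf=[31 15 _ _], head=0, tail=2, size=2
write(38): buf=[31 15 38 _], head=0, tail=3, size=3
write(48): buf=[31 15 38 48], head=0, tail=0, size=4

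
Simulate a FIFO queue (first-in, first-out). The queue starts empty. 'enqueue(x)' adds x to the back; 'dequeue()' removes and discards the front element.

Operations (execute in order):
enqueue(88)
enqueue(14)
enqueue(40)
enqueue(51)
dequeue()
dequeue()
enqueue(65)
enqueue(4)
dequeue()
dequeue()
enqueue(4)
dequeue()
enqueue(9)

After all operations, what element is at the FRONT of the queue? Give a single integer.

enqueue(88): queue = [88]
enqueue(14): queue = [88, 14]
enqueue(40): queue = [88, 14, 40]
enqueue(51): queue = [88, 14, 40, 51]
dequeue(): queue = [14, 40, 51]
dequeue(): queue = [40, 51]
enqueue(65): queue = [40, 51, 65]
enqueue(4): queue = [40, 51, 65, 4]
dequeue(): queue = [51, 65, 4]
dequeue(): queue = [65, 4]
enqueue(4): queue = [65, 4, 4]
dequeue(): queue = [4, 4]
enqueue(9): queue = [4, 4, 9]

Answer: 4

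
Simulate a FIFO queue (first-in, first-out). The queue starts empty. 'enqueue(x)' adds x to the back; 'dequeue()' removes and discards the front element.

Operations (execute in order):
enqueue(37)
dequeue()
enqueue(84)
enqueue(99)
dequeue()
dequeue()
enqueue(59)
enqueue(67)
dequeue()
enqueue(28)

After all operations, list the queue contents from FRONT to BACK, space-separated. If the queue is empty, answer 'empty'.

Answer: 67 28

Derivation:
enqueue(37): [37]
dequeue(): []
enqueue(84): [84]
enqueue(99): [84, 99]
dequeue(): [99]
dequeue(): []
enqueue(59): [59]
enqueue(67): [59, 67]
dequeue(): [67]
enqueue(28): [67, 28]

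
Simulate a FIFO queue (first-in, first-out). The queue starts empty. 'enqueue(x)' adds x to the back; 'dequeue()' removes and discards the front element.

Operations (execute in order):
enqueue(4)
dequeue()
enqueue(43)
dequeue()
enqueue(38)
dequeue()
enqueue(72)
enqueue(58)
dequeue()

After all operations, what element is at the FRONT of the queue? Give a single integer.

Answer: 58

Derivation:
enqueue(4): queue = [4]
dequeue(): queue = []
enqueue(43): queue = [43]
dequeue(): queue = []
enqueue(38): queue = [38]
dequeue(): queue = []
enqueue(72): queue = [72]
enqueue(58): queue = [72, 58]
dequeue(): queue = [58]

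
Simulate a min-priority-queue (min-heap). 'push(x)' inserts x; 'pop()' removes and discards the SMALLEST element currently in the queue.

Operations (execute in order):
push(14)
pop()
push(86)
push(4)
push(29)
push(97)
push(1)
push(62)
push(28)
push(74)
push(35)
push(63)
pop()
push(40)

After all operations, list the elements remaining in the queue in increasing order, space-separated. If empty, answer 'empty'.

Answer: 4 28 29 35 40 62 63 74 86 97

Derivation:
push(14): heap contents = [14]
pop() → 14: heap contents = []
push(86): heap contents = [86]
push(4): heap contents = [4, 86]
push(29): heap contents = [4, 29, 86]
push(97): heap contents = [4, 29, 86, 97]
push(1): heap contents = [1, 4, 29, 86, 97]
push(62): heap contents = [1, 4, 29, 62, 86, 97]
push(28): heap contents = [1, 4, 28, 29, 62, 86, 97]
push(74): heap contents = [1, 4, 28, 29, 62, 74, 86, 97]
push(35): heap contents = [1, 4, 28, 29, 35, 62, 74, 86, 97]
push(63): heap contents = [1, 4, 28, 29, 35, 62, 63, 74, 86, 97]
pop() → 1: heap contents = [4, 28, 29, 35, 62, 63, 74, 86, 97]
push(40): heap contents = [4, 28, 29, 35, 40, 62, 63, 74, 86, 97]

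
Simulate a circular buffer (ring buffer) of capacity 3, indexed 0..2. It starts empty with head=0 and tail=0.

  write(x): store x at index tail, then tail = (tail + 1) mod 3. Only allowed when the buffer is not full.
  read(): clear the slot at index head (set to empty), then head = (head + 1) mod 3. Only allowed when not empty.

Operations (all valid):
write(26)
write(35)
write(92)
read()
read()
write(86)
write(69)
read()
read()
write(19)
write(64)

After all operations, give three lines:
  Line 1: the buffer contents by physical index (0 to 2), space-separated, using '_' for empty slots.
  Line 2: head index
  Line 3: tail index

Answer: 64 69 19
1
1

Derivation:
write(26): buf=[26 _ _], head=0, tail=1, size=1
write(35): buf=[26 35 _], head=0, tail=2, size=2
write(92): buf=[26 35 92], head=0, tail=0, size=3
read(): buf=[_ 35 92], head=1, tail=0, size=2
read(): buf=[_ _ 92], head=2, tail=0, size=1
write(86): buf=[86 _ 92], head=2, tail=1, size=2
write(69): buf=[86 69 92], head=2, tail=2, size=3
read(): buf=[86 69 _], head=0, tail=2, size=2
read(): buf=[_ 69 _], head=1, tail=2, size=1
write(19): buf=[_ 69 19], head=1, tail=0, size=2
write(64): buf=[64 69 19], head=1, tail=1, size=3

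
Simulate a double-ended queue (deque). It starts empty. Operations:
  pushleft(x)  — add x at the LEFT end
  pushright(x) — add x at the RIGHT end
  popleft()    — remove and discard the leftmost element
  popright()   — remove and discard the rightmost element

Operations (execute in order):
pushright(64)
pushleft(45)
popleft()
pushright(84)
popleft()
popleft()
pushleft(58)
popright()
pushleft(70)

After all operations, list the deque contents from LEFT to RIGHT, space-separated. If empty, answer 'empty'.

Answer: 70

Derivation:
pushright(64): [64]
pushleft(45): [45, 64]
popleft(): [64]
pushright(84): [64, 84]
popleft(): [84]
popleft(): []
pushleft(58): [58]
popright(): []
pushleft(70): [70]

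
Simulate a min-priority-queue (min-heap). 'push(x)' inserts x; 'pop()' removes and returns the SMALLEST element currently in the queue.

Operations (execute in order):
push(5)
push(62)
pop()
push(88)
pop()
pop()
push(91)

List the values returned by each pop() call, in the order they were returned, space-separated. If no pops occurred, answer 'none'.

Answer: 5 62 88

Derivation:
push(5): heap contents = [5]
push(62): heap contents = [5, 62]
pop() → 5: heap contents = [62]
push(88): heap contents = [62, 88]
pop() → 62: heap contents = [88]
pop() → 88: heap contents = []
push(91): heap contents = [91]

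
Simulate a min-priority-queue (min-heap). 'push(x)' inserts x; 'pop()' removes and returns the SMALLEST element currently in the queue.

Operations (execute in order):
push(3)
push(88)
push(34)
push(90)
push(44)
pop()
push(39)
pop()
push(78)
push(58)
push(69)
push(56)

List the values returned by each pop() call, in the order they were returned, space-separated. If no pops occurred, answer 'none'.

Answer: 3 34

Derivation:
push(3): heap contents = [3]
push(88): heap contents = [3, 88]
push(34): heap contents = [3, 34, 88]
push(90): heap contents = [3, 34, 88, 90]
push(44): heap contents = [3, 34, 44, 88, 90]
pop() → 3: heap contents = [34, 44, 88, 90]
push(39): heap contents = [34, 39, 44, 88, 90]
pop() → 34: heap contents = [39, 44, 88, 90]
push(78): heap contents = [39, 44, 78, 88, 90]
push(58): heap contents = [39, 44, 58, 78, 88, 90]
push(69): heap contents = [39, 44, 58, 69, 78, 88, 90]
push(56): heap contents = [39, 44, 56, 58, 69, 78, 88, 90]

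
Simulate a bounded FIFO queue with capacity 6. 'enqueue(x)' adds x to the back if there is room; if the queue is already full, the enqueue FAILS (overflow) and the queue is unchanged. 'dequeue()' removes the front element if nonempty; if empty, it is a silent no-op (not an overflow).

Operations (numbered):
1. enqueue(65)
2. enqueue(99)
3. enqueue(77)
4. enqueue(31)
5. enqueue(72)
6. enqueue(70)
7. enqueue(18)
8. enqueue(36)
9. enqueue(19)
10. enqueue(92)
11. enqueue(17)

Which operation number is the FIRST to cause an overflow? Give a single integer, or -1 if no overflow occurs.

Answer: 7

Derivation:
1. enqueue(65): size=1
2. enqueue(99): size=2
3. enqueue(77): size=3
4. enqueue(31): size=4
5. enqueue(72): size=5
6. enqueue(70): size=6
7. enqueue(18): size=6=cap → OVERFLOW (fail)
8. enqueue(36): size=6=cap → OVERFLOW (fail)
9. enqueue(19): size=6=cap → OVERFLOW (fail)
10. enqueue(92): size=6=cap → OVERFLOW (fail)
11. enqueue(17): size=6=cap → OVERFLOW (fail)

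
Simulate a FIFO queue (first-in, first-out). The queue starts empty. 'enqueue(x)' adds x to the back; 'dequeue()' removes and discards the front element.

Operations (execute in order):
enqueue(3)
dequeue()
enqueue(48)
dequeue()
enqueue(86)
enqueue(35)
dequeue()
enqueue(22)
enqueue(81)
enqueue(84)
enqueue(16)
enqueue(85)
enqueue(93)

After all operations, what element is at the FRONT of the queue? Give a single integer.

Answer: 35

Derivation:
enqueue(3): queue = [3]
dequeue(): queue = []
enqueue(48): queue = [48]
dequeue(): queue = []
enqueue(86): queue = [86]
enqueue(35): queue = [86, 35]
dequeue(): queue = [35]
enqueue(22): queue = [35, 22]
enqueue(81): queue = [35, 22, 81]
enqueue(84): queue = [35, 22, 81, 84]
enqueue(16): queue = [35, 22, 81, 84, 16]
enqueue(85): queue = [35, 22, 81, 84, 16, 85]
enqueue(93): queue = [35, 22, 81, 84, 16, 85, 93]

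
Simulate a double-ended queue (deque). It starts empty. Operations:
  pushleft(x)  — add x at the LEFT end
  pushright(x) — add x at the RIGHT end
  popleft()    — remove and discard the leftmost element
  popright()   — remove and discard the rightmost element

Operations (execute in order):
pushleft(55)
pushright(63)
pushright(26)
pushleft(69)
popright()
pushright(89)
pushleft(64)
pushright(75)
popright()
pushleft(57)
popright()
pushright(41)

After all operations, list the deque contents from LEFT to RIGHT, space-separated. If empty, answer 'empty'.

pushleft(55): [55]
pushright(63): [55, 63]
pushright(26): [55, 63, 26]
pushleft(69): [69, 55, 63, 26]
popright(): [69, 55, 63]
pushright(89): [69, 55, 63, 89]
pushleft(64): [64, 69, 55, 63, 89]
pushright(75): [64, 69, 55, 63, 89, 75]
popright(): [64, 69, 55, 63, 89]
pushleft(57): [57, 64, 69, 55, 63, 89]
popright(): [57, 64, 69, 55, 63]
pushright(41): [57, 64, 69, 55, 63, 41]

Answer: 57 64 69 55 63 41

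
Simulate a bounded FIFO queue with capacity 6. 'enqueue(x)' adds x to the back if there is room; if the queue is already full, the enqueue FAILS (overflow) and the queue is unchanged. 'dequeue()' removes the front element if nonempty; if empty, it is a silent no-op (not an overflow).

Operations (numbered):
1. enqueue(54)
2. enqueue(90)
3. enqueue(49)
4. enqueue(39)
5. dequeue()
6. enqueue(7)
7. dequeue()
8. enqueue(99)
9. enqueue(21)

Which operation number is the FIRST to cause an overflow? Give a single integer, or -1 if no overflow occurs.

1. enqueue(54): size=1
2. enqueue(90): size=2
3. enqueue(49): size=3
4. enqueue(39): size=4
5. dequeue(): size=3
6. enqueue(7): size=4
7. dequeue(): size=3
8. enqueue(99): size=4
9. enqueue(21): size=5

Answer: -1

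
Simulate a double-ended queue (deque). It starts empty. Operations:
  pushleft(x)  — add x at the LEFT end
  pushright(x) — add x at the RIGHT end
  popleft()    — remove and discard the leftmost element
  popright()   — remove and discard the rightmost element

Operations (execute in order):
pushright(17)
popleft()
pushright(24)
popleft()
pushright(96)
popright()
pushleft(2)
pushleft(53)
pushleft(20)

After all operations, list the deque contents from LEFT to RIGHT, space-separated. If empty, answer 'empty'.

pushright(17): [17]
popleft(): []
pushright(24): [24]
popleft(): []
pushright(96): [96]
popright(): []
pushleft(2): [2]
pushleft(53): [53, 2]
pushleft(20): [20, 53, 2]

Answer: 20 53 2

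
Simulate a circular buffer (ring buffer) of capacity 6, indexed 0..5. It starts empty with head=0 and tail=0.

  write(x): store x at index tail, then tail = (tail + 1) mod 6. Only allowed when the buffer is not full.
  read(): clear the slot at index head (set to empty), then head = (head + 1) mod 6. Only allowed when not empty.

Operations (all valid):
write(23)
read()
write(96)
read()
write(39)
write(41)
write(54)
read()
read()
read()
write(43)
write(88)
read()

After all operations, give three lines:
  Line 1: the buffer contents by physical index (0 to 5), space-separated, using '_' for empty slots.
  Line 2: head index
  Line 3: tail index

write(23): buf=[23 _ _ _ _ _], head=0, tail=1, size=1
read(): buf=[_ _ _ _ _ _], head=1, tail=1, size=0
write(96): buf=[_ 96 _ _ _ _], head=1, tail=2, size=1
read(): buf=[_ _ _ _ _ _], head=2, tail=2, size=0
write(39): buf=[_ _ 39 _ _ _], head=2, tail=3, size=1
write(41): buf=[_ _ 39 41 _ _], head=2, tail=4, size=2
write(54): buf=[_ _ 39 41 54 _], head=2, tail=5, size=3
read(): buf=[_ _ _ 41 54 _], head=3, tail=5, size=2
read(): buf=[_ _ _ _ 54 _], head=4, tail=5, size=1
read(): buf=[_ _ _ _ _ _], head=5, tail=5, size=0
write(43): buf=[_ _ _ _ _ 43], head=5, tail=0, size=1
write(88): buf=[88 _ _ _ _ 43], head=5, tail=1, size=2
read(): buf=[88 _ _ _ _ _], head=0, tail=1, size=1

Answer: 88 _ _ _ _ _
0
1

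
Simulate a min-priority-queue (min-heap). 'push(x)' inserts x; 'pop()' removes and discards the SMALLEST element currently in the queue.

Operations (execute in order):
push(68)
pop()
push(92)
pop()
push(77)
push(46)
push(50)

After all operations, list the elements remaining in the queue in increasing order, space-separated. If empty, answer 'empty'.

Answer: 46 50 77

Derivation:
push(68): heap contents = [68]
pop() → 68: heap contents = []
push(92): heap contents = [92]
pop() → 92: heap contents = []
push(77): heap contents = [77]
push(46): heap contents = [46, 77]
push(50): heap contents = [46, 50, 77]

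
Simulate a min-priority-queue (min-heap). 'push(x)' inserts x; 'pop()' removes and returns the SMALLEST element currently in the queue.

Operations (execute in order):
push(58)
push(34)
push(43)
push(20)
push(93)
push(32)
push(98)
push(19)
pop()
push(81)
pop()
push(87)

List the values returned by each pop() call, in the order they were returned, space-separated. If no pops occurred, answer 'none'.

Answer: 19 20

Derivation:
push(58): heap contents = [58]
push(34): heap contents = [34, 58]
push(43): heap contents = [34, 43, 58]
push(20): heap contents = [20, 34, 43, 58]
push(93): heap contents = [20, 34, 43, 58, 93]
push(32): heap contents = [20, 32, 34, 43, 58, 93]
push(98): heap contents = [20, 32, 34, 43, 58, 93, 98]
push(19): heap contents = [19, 20, 32, 34, 43, 58, 93, 98]
pop() → 19: heap contents = [20, 32, 34, 43, 58, 93, 98]
push(81): heap contents = [20, 32, 34, 43, 58, 81, 93, 98]
pop() → 20: heap contents = [32, 34, 43, 58, 81, 93, 98]
push(87): heap contents = [32, 34, 43, 58, 81, 87, 93, 98]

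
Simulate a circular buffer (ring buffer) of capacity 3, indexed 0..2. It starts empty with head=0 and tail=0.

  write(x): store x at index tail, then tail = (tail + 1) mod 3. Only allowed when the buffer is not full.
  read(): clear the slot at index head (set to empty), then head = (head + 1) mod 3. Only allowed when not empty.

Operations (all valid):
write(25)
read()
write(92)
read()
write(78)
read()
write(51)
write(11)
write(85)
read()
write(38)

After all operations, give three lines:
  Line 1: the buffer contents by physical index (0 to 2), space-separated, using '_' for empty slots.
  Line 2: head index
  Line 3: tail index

write(25): buf=[25 _ _], head=0, tail=1, size=1
read(): buf=[_ _ _], head=1, tail=1, size=0
write(92): buf=[_ 92 _], head=1, tail=2, size=1
read(): buf=[_ _ _], head=2, tail=2, size=0
write(78): buf=[_ _ 78], head=2, tail=0, size=1
read(): buf=[_ _ _], head=0, tail=0, size=0
write(51): buf=[51 _ _], head=0, tail=1, size=1
write(11): buf=[51 11 _], head=0, tail=2, size=2
write(85): buf=[51 11 85], head=0, tail=0, size=3
read(): buf=[_ 11 85], head=1, tail=0, size=2
write(38): buf=[38 11 85], head=1, tail=1, size=3

Answer: 38 11 85
1
1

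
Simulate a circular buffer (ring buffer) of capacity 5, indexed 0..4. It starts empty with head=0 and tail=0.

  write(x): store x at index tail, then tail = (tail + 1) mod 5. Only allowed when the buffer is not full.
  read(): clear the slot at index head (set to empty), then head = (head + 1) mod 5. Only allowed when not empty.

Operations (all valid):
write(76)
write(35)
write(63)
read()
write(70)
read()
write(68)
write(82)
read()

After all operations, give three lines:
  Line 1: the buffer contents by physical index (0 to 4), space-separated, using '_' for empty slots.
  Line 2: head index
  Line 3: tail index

Answer: 82 _ _ 70 68
3
1

Derivation:
write(76): buf=[76 _ _ _ _], head=0, tail=1, size=1
write(35): buf=[76 35 _ _ _], head=0, tail=2, size=2
write(63): buf=[76 35 63 _ _], head=0, tail=3, size=3
read(): buf=[_ 35 63 _ _], head=1, tail=3, size=2
write(70): buf=[_ 35 63 70 _], head=1, tail=4, size=3
read(): buf=[_ _ 63 70 _], head=2, tail=4, size=2
write(68): buf=[_ _ 63 70 68], head=2, tail=0, size=3
write(82): buf=[82 _ 63 70 68], head=2, tail=1, size=4
read(): buf=[82 _ _ 70 68], head=3, tail=1, size=3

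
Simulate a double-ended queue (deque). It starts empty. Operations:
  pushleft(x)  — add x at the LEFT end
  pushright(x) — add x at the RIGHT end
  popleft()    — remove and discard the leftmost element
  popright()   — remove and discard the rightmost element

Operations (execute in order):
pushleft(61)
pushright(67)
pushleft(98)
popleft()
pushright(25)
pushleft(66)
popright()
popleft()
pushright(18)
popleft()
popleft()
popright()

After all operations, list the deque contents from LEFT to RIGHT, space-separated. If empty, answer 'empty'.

pushleft(61): [61]
pushright(67): [61, 67]
pushleft(98): [98, 61, 67]
popleft(): [61, 67]
pushright(25): [61, 67, 25]
pushleft(66): [66, 61, 67, 25]
popright(): [66, 61, 67]
popleft(): [61, 67]
pushright(18): [61, 67, 18]
popleft(): [67, 18]
popleft(): [18]
popright(): []

Answer: empty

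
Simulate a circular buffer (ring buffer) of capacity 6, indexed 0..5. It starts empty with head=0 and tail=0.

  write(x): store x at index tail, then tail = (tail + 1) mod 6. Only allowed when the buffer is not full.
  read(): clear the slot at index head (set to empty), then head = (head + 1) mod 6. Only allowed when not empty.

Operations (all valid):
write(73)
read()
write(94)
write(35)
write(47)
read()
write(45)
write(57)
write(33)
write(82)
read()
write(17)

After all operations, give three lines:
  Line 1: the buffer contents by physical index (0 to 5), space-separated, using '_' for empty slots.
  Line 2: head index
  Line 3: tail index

write(73): buf=[73 _ _ _ _ _], head=0, tail=1, size=1
read(): buf=[_ _ _ _ _ _], head=1, tail=1, size=0
write(94): buf=[_ 94 _ _ _ _], head=1, tail=2, size=1
write(35): buf=[_ 94 35 _ _ _], head=1, tail=3, size=2
write(47): buf=[_ 94 35 47 _ _], head=1, tail=4, size=3
read(): buf=[_ _ 35 47 _ _], head=2, tail=4, size=2
write(45): buf=[_ _ 35 47 45 _], head=2, tail=5, size=3
write(57): buf=[_ _ 35 47 45 57], head=2, tail=0, size=4
write(33): buf=[33 _ 35 47 45 57], head=2, tail=1, size=5
write(82): buf=[33 82 35 47 45 57], head=2, tail=2, size=6
read(): buf=[33 82 _ 47 45 57], head=3, tail=2, size=5
write(17): buf=[33 82 17 47 45 57], head=3, tail=3, size=6

Answer: 33 82 17 47 45 57
3
3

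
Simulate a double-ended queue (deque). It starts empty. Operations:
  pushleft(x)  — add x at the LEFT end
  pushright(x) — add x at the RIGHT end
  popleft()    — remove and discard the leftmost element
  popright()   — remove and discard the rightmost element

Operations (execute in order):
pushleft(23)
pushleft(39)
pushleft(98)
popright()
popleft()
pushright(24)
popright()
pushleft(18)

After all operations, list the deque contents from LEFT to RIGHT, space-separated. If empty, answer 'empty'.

Answer: 18 39

Derivation:
pushleft(23): [23]
pushleft(39): [39, 23]
pushleft(98): [98, 39, 23]
popright(): [98, 39]
popleft(): [39]
pushright(24): [39, 24]
popright(): [39]
pushleft(18): [18, 39]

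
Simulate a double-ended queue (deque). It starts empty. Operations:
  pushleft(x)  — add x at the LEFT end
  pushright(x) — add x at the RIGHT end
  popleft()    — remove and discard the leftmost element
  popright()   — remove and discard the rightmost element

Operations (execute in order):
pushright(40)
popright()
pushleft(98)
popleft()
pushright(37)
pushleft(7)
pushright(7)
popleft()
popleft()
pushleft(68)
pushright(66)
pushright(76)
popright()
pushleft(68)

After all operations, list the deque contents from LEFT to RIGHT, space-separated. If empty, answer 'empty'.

Answer: 68 68 7 66

Derivation:
pushright(40): [40]
popright(): []
pushleft(98): [98]
popleft(): []
pushright(37): [37]
pushleft(7): [7, 37]
pushright(7): [7, 37, 7]
popleft(): [37, 7]
popleft(): [7]
pushleft(68): [68, 7]
pushright(66): [68, 7, 66]
pushright(76): [68, 7, 66, 76]
popright(): [68, 7, 66]
pushleft(68): [68, 68, 7, 66]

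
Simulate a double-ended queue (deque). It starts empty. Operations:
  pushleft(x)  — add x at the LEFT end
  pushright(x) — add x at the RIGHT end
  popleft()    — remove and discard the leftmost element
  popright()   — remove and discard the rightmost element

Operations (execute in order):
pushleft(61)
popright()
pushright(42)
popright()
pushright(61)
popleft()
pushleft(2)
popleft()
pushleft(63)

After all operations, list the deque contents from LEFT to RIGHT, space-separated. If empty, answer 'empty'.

pushleft(61): [61]
popright(): []
pushright(42): [42]
popright(): []
pushright(61): [61]
popleft(): []
pushleft(2): [2]
popleft(): []
pushleft(63): [63]

Answer: 63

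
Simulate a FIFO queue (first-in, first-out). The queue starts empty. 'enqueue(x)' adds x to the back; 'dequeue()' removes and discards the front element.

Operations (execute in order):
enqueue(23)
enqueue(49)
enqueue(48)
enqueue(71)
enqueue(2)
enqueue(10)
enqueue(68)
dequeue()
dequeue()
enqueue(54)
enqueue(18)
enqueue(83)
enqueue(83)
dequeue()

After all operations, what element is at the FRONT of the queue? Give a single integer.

Answer: 71

Derivation:
enqueue(23): queue = [23]
enqueue(49): queue = [23, 49]
enqueue(48): queue = [23, 49, 48]
enqueue(71): queue = [23, 49, 48, 71]
enqueue(2): queue = [23, 49, 48, 71, 2]
enqueue(10): queue = [23, 49, 48, 71, 2, 10]
enqueue(68): queue = [23, 49, 48, 71, 2, 10, 68]
dequeue(): queue = [49, 48, 71, 2, 10, 68]
dequeue(): queue = [48, 71, 2, 10, 68]
enqueue(54): queue = [48, 71, 2, 10, 68, 54]
enqueue(18): queue = [48, 71, 2, 10, 68, 54, 18]
enqueue(83): queue = [48, 71, 2, 10, 68, 54, 18, 83]
enqueue(83): queue = [48, 71, 2, 10, 68, 54, 18, 83, 83]
dequeue(): queue = [71, 2, 10, 68, 54, 18, 83, 83]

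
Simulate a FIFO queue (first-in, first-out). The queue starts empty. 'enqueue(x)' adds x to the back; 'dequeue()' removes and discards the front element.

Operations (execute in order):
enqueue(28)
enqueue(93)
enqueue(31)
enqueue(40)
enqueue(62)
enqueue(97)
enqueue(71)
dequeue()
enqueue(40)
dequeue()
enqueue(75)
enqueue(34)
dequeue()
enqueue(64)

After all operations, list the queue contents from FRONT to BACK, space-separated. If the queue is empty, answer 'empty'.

Answer: 40 62 97 71 40 75 34 64

Derivation:
enqueue(28): [28]
enqueue(93): [28, 93]
enqueue(31): [28, 93, 31]
enqueue(40): [28, 93, 31, 40]
enqueue(62): [28, 93, 31, 40, 62]
enqueue(97): [28, 93, 31, 40, 62, 97]
enqueue(71): [28, 93, 31, 40, 62, 97, 71]
dequeue(): [93, 31, 40, 62, 97, 71]
enqueue(40): [93, 31, 40, 62, 97, 71, 40]
dequeue(): [31, 40, 62, 97, 71, 40]
enqueue(75): [31, 40, 62, 97, 71, 40, 75]
enqueue(34): [31, 40, 62, 97, 71, 40, 75, 34]
dequeue(): [40, 62, 97, 71, 40, 75, 34]
enqueue(64): [40, 62, 97, 71, 40, 75, 34, 64]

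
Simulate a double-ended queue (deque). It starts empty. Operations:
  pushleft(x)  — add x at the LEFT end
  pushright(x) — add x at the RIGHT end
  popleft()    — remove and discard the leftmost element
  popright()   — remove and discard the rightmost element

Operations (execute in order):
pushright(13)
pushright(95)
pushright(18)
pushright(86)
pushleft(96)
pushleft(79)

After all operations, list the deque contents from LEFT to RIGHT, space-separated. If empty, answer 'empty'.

Answer: 79 96 13 95 18 86

Derivation:
pushright(13): [13]
pushright(95): [13, 95]
pushright(18): [13, 95, 18]
pushright(86): [13, 95, 18, 86]
pushleft(96): [96, 13, 95, 18, 86]
pushleft(79): [79, 96, 13, 95, 18, 86]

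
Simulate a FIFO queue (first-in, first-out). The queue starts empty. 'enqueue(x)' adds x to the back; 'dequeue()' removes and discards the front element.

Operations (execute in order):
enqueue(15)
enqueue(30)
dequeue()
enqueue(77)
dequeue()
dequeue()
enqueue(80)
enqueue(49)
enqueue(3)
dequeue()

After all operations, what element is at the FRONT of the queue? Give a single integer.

enqueue(15): queue = [15]
enqueue(30): queue = [15, 30]
dequeue(): queue = [30]
enqueue(77): queue = [30, 77]
dequeue(): queue = [77]
dequeue(): queue = []
enqueue(80): queue = [80]
enqueue(49): queue = [80, 49]
enqueue(3): queue = [80, 49, 3]
dequeue(): queue = [49, 3]

Answer: 49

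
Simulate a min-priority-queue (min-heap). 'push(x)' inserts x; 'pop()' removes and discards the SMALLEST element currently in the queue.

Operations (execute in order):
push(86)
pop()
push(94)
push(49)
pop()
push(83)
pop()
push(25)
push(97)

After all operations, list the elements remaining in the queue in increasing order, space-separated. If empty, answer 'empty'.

Answer: 25 94 97

Derivation:
push(86): heap contents = [86]
pop() → 86: heap contents = []
push(94): heap contents = [94]
push(49): heap contents = [49, 94]
pop() → 49: heap contents = [94]
push(83): heap contents = [83, 94]
pop() → 83: heap contents = [94]
push(25): heap contents = [25, 94]
push(97): heap contents = [25, 94, 97]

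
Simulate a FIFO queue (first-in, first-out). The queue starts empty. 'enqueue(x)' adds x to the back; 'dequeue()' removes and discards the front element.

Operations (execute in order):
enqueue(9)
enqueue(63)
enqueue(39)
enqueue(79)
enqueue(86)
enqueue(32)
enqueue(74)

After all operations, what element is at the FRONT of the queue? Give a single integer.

Answer: 9

Derivation:
enqueue(9): queue = [9]
enqueue(63): queue = [9, 63]
enqueue(39): queue = [9, 63, 39]
enqueue(79): queue = [9, 63, 39, 79]
enqueue(86): queue = [9, 63, 39, 79, 86]
enqueue(32): queue = [9, 63, 39, 79, 86, 32]
enqueue(74): queue = [9, 63, 39, 79, 86, 32, 74]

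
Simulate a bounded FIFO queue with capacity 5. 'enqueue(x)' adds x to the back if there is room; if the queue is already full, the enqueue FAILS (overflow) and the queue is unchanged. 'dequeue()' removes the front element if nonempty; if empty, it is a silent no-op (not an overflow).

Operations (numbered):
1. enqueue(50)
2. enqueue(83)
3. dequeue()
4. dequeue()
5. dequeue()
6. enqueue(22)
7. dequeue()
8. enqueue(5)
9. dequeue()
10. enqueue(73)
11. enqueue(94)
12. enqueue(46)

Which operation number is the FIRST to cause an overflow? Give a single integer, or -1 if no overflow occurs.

1. enqueue(50): size=1
2. enqueue(83): size=2
3. dequeue(): size=1
4. dequeue(): size=0
5. dequeue(): empty, no-op, size=0
6. enqueue(22): size=1
7. dequeue(): size=0
8. enqueue(5): size=1
9. dequeue(): size=0
10. enqueue(73): size=1
11. enqueue(94): size=2
12. enqueue(46): size=3

Answer: -1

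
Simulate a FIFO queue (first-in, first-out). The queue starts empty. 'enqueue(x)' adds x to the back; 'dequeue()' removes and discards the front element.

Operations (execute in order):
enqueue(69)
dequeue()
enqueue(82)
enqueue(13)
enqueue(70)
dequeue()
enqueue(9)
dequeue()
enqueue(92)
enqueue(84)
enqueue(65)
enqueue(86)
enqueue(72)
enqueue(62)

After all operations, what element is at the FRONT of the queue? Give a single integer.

Answer: 70

Derivation:
enqueue(69): queue = [69]
dequeue(): queue = []
enqueue(82): queue = [82]
enqueue(13): queue = [82, 13]
enqueue(70): queue = [82, 13, 70]
dequeue(): queue = [13, 70]
enqueue(9): queue = [13, 70, 9]
dequeue(): queue = [70, 9]
enqueue(92): queue = [70, 9, 92]
enqueue(84): queue = [70, 9, 92, 84]
enqueue(65): queue = [70, 9, 92, 84, 65]
enqueue(86): queue = [70, 9, 92, 84, 65, 86]
enqueue(72): queue = [70, 9, 92, 84, 65, 86, 72]
enqueue(62): queue = [70, 9, 92, 84, 65, 86, 72, 62]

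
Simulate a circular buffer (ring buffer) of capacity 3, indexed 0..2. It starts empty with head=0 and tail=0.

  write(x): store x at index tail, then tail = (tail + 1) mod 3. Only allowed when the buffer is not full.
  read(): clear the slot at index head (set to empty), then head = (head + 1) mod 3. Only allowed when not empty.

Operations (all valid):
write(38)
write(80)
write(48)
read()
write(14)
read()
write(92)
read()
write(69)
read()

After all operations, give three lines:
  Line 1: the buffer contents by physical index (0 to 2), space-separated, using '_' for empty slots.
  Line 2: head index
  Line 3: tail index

write(38): buf=[38 _ _], head=0, tail=1, size=1
write(80): buf=[38 80 _], head=0, tail=2, size=2
write(48): buf=[38 80 48], head=0, tail=0, size=3
read(): buf=[_ 80 48], head=1, tail=0, size=2
write(14): buf=[14 80 48], head=1, tail=1, size=3
read(): buf=[14 _ 48], head=2, tail=1, size=2
write(92): buf=[14 92 48], head=2, tail=2, size=3
read(): buf=[14 92 _], head=0, tail=2, size=2
write(69): buf=[14 92 69], head=0, tail=0, size=3
read(): buf=[_ 92 69], head=1, tail=0, size=2

Answer: _ 92 69
1
0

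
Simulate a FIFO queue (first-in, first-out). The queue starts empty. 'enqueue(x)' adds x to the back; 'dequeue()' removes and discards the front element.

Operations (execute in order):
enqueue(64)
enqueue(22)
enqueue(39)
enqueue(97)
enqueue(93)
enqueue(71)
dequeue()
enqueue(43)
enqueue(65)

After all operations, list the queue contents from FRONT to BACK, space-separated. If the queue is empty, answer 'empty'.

enqueue(64): [64]
enqueue(22): [64, 22]
enqueue(39): [64, 22, 39]
enqueue(97): [64, 22, 39, 97]
enqueue(93): [64, 22, 39, 97, 93]
enqueue(71): [64, 22, 39, 97, 93, 71]
dequeue(): [22, 39, 97, 93, 71]
enqueue(43): [22, 39, 97, 93, 71, 43]
enqueue(65): [22, 39, 97, 93, 71, 43, 65]

Answer: 22 39 97 93 71 43 65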